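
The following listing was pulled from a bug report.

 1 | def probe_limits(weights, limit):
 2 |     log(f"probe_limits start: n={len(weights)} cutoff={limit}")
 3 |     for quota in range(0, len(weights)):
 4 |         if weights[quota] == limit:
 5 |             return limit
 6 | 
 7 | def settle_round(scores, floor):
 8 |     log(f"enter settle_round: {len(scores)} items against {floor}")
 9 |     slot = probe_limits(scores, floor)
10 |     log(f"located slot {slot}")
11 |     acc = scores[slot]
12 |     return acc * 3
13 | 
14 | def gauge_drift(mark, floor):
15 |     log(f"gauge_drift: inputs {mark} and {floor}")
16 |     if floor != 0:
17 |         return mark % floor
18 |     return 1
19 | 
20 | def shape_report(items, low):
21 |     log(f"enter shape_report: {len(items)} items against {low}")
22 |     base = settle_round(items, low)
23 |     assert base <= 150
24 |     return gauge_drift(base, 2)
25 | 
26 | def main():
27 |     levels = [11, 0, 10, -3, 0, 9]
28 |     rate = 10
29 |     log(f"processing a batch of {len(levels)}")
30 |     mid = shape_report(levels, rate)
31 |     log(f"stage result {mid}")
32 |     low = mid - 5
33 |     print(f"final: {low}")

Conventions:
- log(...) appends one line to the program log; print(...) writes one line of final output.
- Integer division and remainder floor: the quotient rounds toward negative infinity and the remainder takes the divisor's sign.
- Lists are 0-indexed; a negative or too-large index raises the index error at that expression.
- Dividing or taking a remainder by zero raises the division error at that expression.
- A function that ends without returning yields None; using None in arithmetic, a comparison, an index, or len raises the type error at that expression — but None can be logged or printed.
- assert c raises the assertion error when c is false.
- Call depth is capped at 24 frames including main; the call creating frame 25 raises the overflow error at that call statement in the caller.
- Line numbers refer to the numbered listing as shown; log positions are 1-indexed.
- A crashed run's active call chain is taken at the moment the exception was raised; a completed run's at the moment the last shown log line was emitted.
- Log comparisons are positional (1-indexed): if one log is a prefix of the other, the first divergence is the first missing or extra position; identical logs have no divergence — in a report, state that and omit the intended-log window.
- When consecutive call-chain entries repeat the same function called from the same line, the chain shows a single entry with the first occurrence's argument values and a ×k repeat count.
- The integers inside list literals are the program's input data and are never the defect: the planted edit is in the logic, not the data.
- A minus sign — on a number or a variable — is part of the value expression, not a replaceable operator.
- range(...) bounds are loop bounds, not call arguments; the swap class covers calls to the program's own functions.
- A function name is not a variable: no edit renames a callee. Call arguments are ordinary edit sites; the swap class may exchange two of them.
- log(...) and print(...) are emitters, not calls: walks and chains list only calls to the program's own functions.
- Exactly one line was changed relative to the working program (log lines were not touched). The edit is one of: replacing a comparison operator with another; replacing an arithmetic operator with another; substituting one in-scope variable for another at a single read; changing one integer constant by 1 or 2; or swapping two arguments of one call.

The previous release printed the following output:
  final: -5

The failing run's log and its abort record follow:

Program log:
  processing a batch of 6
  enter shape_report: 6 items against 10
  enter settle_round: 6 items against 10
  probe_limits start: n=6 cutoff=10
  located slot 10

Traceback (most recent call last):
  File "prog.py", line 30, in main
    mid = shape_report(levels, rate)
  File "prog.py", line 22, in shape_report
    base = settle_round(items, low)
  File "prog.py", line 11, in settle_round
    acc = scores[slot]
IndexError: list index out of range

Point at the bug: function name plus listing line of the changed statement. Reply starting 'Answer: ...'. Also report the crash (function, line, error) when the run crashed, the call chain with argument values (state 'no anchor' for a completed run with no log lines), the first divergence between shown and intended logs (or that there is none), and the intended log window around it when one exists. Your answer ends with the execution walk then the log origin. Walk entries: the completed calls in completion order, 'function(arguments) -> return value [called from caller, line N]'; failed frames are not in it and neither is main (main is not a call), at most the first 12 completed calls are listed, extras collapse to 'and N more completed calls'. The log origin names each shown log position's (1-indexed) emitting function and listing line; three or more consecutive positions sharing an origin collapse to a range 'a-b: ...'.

Answer: the defect is in probe_limits at line 5.
The tell: The earliest visible damage is log position 5 — 'located slot 10' rather than the intended 'located slot 2'.
Crash: settle_round, line 11, IndexError.
Call chain: main -> shape_report([11, 0, 10, -3, 0, 9], 10) (called at line 30) -> settle_round([11, 0, 10, -3, 0, 9], 10) (called at line 22).
First divergence: position 5 — the shown line 'located slot 10' should read 'located slot 2'.
Intended log window:
  3: enter settle_round: 6 items against 10
  4: probe_limits start: n=6 cutoff=10
  5: located slot 2
  6: gauge_drift: inputs 30 and 2
Execution walk:
  probe_limits([11, 0, 10, -3, 0, 9], 10) -> 10  [called from settle_round, line 9]
Log line origins:
  1 — main, line 29
  2 — shape_report, line 21
  3 — settle_round, line 8
  4 — probe_limits, line 2
  5 — settle_round, line 10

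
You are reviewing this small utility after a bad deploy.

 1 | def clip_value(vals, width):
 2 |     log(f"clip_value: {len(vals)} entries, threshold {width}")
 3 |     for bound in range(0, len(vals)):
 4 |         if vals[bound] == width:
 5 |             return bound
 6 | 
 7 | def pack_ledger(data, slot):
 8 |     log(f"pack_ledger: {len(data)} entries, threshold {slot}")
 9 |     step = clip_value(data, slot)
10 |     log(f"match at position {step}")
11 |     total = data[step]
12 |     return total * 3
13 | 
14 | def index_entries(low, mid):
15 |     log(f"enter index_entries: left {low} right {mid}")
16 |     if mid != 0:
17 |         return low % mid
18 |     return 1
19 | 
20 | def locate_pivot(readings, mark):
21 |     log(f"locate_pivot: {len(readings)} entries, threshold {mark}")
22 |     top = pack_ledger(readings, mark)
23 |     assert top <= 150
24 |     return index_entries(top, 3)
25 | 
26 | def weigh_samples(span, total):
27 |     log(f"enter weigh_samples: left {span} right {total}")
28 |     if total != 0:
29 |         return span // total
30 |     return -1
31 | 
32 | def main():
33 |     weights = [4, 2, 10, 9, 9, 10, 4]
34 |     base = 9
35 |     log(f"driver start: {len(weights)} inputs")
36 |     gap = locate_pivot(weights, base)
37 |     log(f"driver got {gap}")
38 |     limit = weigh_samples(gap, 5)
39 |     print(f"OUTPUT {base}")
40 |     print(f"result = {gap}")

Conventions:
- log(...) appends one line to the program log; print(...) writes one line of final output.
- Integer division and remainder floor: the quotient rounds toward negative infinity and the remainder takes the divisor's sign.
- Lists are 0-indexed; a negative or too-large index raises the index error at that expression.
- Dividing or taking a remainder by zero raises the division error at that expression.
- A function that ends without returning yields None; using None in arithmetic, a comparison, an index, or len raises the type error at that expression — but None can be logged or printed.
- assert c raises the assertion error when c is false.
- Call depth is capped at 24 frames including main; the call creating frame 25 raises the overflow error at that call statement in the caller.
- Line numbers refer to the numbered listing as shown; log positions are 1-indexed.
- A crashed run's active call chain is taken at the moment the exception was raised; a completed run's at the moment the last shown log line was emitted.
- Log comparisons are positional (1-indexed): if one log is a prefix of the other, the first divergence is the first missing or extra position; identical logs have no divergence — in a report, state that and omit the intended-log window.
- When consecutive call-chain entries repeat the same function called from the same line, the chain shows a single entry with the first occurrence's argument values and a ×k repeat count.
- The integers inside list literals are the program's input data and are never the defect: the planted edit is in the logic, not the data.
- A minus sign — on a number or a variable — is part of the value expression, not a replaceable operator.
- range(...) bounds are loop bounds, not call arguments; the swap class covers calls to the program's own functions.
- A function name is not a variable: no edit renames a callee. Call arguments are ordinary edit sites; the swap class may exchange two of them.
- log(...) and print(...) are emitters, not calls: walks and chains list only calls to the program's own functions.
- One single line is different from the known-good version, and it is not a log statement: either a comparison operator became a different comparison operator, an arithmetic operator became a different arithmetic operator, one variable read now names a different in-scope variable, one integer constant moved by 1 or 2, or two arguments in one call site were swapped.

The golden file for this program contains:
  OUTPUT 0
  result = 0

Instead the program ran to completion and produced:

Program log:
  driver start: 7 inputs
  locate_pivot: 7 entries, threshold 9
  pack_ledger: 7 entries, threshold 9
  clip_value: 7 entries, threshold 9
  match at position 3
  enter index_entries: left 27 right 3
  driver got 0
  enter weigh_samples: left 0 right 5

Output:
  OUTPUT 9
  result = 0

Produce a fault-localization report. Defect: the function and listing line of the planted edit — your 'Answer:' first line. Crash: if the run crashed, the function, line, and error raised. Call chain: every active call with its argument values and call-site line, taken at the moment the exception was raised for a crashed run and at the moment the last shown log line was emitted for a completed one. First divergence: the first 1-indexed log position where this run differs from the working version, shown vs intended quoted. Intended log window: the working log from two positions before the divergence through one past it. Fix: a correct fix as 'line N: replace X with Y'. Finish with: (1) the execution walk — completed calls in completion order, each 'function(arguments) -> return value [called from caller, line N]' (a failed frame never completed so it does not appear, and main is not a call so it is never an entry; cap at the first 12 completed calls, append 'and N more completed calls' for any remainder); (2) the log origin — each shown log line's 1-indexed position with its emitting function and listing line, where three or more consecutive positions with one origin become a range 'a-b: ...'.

Answer: the defect is in main at line 39.
The tell: The logs agree in full; only the final output differs.
Call chain: main -> weigh_samples(0, 5) (called at line 38).
First divergence: none — the logs agree in full.
Execution walk:
  clip_value([4, 2, 10, 9, 9, 10, 4], 9) -> 3  [called from pack_ledger, line 9]
  pack_ledger([4, 2, 10, 9, 9, 10, 4], 9) -> 27  [called from locate_pivot, line 22]
  index_entries(27, 3) -> 0  [called from locate_pivot, line 24]
  locate_pivot([4, 2, 10, 9, 9, 10, 4], 9) -> 0  [called from main, line 36]
  weigh_samples(0, 5) -> 0  [called from main, line 38]
Log line origins:
  1: emitted by main (line 35)
  2: emitted by locate_pivot (line 21)
  3: emitted by pack_ledger (line 8)
  4: emitted by clip_value (line 2)
  5: emitted by pack_ledger (line 10)
  6: emitted by index_entries (line 15)
  7: emitted by main (line 37)
  8: emitted by weigh_samples (line 27)
A correct fix: line 39: replace `base` with `limit`.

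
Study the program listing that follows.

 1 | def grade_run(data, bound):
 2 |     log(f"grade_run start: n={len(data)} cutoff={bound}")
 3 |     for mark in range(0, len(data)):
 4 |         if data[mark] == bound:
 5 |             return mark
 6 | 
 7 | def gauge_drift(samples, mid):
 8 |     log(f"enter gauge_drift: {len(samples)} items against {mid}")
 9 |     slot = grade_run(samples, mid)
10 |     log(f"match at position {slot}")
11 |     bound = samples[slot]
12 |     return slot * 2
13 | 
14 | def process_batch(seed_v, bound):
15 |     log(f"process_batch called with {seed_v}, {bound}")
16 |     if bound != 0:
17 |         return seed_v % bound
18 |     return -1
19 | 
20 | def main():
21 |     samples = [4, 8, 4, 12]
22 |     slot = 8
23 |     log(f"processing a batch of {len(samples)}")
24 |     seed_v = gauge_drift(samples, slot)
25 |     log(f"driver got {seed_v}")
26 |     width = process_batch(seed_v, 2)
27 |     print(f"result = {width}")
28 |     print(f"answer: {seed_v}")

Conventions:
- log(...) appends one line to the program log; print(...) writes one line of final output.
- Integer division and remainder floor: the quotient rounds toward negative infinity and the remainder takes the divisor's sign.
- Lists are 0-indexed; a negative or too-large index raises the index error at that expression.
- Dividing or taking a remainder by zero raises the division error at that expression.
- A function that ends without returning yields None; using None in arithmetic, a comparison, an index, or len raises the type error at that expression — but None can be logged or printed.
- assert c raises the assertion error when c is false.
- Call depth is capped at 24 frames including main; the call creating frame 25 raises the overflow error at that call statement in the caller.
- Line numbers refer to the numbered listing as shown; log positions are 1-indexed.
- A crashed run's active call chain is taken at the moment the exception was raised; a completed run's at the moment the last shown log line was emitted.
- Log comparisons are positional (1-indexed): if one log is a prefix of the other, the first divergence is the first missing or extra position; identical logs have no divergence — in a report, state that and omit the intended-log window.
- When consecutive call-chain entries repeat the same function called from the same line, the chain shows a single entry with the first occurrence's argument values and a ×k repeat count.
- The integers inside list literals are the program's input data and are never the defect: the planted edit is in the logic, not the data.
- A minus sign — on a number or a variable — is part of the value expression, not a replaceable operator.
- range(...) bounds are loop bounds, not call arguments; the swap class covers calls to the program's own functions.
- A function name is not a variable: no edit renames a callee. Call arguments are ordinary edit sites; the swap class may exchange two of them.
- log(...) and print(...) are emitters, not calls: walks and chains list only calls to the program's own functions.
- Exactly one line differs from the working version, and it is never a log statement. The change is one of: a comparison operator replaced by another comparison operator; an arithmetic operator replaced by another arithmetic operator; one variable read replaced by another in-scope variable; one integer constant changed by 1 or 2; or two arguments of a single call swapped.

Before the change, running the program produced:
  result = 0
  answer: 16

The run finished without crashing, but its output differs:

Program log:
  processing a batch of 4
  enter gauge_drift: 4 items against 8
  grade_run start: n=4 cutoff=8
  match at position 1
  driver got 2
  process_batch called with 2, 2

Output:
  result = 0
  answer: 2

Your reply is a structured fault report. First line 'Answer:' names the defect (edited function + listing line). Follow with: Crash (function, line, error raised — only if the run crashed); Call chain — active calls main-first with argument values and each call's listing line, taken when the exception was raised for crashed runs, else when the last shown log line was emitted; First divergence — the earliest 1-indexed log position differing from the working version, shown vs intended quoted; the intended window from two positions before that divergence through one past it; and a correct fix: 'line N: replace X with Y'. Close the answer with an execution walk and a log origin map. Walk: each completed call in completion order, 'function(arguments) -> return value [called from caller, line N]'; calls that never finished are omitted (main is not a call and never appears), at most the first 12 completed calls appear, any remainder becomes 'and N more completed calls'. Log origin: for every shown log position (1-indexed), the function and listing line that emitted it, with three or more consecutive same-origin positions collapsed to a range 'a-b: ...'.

Answer: the defect is in gauge_drift at line 12.
Core observation: At log position 5 the runs split — shown 'driver got 2', but the working version logs 'driver got 16'.
Call chain: main -> process_batch(2, 2) (called at line 26).
First divergence: position 5; shown 'driver got 2' vs intended 'driver got 16'.
Intended log window:
  3: grade_run start: n=4 cutoff=8
  4: match at position 1
  5: driver got 16
  6: process_batch called with 16, 2
Execution walk:
  grade_run([4, 8, 4, 12], 8) -> 1  [called from gauge_drift, line 9]
  gauge_drift([4, 8, 4, 12], 8) -> 2  [called from main, line 24]
  process_batch(2, 2) -> 0  [called from main, line 26]
Log origin:
  1: emitted by main (line 23)
  2: emitted by gauge_drift (line 8)
  3: emitted by grade_run (line 2)
  4: emitted by gauge_drift (line 10)
  5: emitted by main (line 25)
  6: emitted by process_batch (line 15)
A correct fix: line 12: replace `slot` with `bound`.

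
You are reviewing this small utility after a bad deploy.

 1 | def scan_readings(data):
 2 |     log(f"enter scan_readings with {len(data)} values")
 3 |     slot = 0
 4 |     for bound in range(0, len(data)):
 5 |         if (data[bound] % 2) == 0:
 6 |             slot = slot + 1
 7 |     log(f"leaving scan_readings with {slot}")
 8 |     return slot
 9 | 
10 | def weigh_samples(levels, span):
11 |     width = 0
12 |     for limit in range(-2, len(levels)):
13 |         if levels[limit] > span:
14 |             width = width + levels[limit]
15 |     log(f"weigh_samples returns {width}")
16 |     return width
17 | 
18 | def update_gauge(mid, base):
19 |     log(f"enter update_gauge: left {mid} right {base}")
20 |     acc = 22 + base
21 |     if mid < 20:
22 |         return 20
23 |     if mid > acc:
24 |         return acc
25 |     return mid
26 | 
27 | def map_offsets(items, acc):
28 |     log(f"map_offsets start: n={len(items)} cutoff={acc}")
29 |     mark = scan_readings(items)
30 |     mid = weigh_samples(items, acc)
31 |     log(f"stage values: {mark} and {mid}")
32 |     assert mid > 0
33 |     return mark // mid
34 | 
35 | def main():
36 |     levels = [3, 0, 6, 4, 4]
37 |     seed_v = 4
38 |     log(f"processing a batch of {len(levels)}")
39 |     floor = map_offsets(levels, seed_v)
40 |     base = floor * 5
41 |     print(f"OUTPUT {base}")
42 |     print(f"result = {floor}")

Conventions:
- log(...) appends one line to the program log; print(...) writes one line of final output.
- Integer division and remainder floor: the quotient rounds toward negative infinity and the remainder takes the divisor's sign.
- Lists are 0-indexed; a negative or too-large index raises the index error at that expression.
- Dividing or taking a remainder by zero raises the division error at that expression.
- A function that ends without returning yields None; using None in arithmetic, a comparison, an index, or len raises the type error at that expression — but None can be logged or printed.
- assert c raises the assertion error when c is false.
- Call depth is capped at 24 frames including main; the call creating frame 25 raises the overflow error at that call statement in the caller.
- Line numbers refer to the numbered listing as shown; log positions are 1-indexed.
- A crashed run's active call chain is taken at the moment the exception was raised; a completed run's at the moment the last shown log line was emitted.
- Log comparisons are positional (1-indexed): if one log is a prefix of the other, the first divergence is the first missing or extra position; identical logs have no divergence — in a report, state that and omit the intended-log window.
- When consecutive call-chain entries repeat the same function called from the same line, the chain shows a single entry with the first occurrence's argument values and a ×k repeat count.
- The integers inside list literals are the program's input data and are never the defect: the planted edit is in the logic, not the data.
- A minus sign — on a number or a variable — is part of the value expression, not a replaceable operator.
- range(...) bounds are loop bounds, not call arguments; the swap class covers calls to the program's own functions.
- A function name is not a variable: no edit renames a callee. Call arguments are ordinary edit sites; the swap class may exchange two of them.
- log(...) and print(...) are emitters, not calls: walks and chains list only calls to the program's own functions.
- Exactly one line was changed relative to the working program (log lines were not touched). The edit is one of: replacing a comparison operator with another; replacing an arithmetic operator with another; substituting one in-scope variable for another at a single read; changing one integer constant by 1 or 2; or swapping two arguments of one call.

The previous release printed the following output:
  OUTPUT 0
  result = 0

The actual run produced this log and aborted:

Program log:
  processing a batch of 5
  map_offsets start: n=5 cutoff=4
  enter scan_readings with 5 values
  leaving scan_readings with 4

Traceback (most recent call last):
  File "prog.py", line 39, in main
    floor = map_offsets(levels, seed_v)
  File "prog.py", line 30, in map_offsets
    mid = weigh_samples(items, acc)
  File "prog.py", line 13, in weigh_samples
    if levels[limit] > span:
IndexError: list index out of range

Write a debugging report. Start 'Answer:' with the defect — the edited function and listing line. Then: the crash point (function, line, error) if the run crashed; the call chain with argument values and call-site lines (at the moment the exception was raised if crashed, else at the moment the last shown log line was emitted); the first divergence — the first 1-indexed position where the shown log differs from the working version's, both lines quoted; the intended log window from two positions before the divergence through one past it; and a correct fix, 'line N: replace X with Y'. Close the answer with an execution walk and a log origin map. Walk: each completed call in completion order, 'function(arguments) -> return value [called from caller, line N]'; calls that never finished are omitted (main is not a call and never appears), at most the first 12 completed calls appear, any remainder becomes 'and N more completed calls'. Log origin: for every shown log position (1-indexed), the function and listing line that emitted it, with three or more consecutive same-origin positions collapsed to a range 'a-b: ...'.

Answer: the defect is in weigh_samples at line 12.
Key fact: The faulty run's log stops after 4 lines; the working version's next line would be 'weigh_samples returns 6'.
Crash: weigh_samples, line 13, IndexError.
Call chain: main -> map_offsets([3, 0, 6, 4, 4], 4) (called at line 39) -> weigh_samples([3, 0, 6, 4, 4], 4) (called at line 30).
First divergence: position 5 — after 4 matching lines the faulty run goes silent; intended next line 'weigh_samples returns 6'.
Intended log window:
  3: enter scan_readings with 5 values
  4: leaving scan_readings with 4
  5: weigh_samples returns 6
  6: stage values: 4 and 6
Execution walk:
  scan_readings([3, 0, 6, 4, 4]) -> 4  [called from map_offsets, line 29]
Log line origins:
  1: logged in main at line 38
  2: logged in map_offsets at line 28
  3: logged in scan_readings at line 2
  4: logged in scan_readings at line 7
A correct fix: line 12: replace `-2` with `0`.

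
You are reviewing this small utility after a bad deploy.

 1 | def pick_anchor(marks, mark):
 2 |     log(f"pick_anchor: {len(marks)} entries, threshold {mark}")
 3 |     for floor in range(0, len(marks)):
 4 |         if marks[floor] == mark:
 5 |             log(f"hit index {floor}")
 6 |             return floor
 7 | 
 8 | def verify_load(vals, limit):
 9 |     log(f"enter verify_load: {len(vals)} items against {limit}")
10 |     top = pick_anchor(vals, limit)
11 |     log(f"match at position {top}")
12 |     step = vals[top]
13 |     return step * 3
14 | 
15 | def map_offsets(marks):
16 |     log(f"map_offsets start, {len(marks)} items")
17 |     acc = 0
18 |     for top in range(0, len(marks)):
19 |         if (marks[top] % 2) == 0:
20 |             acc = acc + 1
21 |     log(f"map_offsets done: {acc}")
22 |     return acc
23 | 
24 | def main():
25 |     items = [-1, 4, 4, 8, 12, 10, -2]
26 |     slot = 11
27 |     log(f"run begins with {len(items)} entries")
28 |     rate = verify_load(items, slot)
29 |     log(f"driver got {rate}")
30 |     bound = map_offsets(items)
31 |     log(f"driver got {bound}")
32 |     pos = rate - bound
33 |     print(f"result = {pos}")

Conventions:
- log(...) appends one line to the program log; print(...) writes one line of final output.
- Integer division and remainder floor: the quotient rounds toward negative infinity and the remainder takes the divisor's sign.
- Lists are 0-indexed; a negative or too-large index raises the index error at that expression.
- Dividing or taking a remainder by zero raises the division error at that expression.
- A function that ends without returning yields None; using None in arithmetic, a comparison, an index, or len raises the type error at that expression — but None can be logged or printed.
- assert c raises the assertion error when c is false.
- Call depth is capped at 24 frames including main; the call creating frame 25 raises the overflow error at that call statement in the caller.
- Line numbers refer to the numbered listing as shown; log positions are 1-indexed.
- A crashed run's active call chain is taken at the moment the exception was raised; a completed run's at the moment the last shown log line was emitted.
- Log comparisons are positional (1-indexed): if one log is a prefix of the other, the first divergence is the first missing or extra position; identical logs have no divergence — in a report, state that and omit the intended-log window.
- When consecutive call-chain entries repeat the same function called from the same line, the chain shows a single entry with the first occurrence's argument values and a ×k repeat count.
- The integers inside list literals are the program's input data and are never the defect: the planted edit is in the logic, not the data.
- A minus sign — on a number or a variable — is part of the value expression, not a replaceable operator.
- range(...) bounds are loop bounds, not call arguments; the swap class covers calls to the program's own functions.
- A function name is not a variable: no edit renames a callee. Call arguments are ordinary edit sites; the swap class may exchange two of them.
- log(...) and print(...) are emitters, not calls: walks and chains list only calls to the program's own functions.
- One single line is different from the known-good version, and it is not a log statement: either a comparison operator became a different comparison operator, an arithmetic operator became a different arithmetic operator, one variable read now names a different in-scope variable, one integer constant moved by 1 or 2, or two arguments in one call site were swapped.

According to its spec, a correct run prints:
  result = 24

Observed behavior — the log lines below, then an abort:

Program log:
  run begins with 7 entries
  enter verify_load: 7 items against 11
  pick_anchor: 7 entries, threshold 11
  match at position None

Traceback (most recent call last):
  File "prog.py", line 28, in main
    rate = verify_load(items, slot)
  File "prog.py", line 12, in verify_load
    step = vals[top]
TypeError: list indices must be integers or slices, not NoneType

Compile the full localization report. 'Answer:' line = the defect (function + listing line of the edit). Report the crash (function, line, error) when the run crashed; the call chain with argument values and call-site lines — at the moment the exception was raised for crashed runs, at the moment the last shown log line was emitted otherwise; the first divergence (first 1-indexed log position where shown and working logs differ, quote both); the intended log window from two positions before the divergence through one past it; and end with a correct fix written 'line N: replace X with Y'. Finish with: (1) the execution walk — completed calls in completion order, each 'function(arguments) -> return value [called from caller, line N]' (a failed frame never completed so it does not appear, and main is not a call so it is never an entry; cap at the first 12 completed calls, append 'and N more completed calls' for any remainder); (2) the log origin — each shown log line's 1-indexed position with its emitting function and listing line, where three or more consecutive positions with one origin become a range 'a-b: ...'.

Answer: the defect is in main at line 26.
Core observation: Position 2 is the first bad log line: 'enter verify_load: 7 items against 11' should read 'enter verify_load: 7 items against 10'.
Crash: verify_load, line 12, TypeError.
Call chain: main -> verify_load([-1, 4, 4, 8, 12, 10, -2], 11) (called at line 28).
First divergence: position 2 — shown 'enter verify_load: 7 items against 11', intended 'enter verify_load: 7 items against 10'.
Intended log window:
  1: run begins with 7 entries
  2: enter verify_load: 7 items against 10
  3: pick_anchor: 7 entries, threshold 10
Execution walk:
  pick_anchor([-1, 4, 4, 8, 12, 10, -2], 11) -> None  [called from verify_load, line 10]
Log line origins:
  1: emitted by main (line 27)
  2: emitted by verify_load (line 9)
  3: emitted by pick_anchor (line 2)
  4: emitted by verify_load (line 11)
A correct fix: line 26: replace `11` with `10`.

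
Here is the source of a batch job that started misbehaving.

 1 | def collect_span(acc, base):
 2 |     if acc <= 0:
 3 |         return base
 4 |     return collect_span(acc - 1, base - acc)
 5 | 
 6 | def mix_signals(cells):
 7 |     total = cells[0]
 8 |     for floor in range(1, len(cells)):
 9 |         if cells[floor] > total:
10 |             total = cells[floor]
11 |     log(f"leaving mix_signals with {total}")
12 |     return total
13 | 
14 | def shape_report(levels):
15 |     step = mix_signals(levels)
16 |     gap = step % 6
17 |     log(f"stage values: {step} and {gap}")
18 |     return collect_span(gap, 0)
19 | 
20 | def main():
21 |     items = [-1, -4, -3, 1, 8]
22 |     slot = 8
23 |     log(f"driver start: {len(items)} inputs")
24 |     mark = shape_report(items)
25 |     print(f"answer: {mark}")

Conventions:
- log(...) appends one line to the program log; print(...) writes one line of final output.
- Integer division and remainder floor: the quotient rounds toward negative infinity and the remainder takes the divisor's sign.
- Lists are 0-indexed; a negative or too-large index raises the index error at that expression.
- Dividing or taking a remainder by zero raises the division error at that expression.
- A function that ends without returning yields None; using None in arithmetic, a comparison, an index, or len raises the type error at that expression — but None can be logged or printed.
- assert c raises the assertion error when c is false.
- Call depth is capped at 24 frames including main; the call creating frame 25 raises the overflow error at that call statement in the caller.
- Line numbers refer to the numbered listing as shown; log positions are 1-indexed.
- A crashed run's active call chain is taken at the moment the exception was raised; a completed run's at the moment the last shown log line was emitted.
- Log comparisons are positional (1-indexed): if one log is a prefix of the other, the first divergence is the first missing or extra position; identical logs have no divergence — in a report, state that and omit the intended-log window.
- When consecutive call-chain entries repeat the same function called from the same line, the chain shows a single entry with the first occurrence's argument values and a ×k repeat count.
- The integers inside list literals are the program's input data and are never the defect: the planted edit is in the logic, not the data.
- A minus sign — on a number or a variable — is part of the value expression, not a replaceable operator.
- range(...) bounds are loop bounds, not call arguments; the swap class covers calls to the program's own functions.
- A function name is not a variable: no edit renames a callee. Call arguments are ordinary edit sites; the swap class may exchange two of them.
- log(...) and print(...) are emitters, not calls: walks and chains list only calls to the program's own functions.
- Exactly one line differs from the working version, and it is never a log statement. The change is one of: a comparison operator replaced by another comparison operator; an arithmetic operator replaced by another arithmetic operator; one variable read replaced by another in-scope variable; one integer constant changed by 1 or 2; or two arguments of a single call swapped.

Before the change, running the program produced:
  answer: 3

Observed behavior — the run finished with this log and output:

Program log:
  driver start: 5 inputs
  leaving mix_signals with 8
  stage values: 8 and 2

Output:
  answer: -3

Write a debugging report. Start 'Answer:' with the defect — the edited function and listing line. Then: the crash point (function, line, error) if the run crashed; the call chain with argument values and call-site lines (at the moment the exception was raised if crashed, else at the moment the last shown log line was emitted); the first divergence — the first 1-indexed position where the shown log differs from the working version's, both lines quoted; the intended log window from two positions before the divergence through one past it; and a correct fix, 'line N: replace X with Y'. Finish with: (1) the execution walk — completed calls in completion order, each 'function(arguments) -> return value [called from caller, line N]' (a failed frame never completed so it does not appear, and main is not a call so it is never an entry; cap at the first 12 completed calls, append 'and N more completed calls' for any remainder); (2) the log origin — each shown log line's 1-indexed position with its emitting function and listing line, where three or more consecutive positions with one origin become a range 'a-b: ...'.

Answer: the defect is in collect_span at line 4.
Core observation: The logs agree in full; only the final output differs.
Call chain: main -> shape_report([-1, -4, -3, 1, 8]) (called at line 24).
First divergence: there is none — every log position agrees.
Execution walk:
  mix_signals([-1, -4, -3, 1, 8]) -> 8  [called from shape_report, line 15]
  collect_span(0, -3) -> -3  [called from collect_span, line 4]
  collect_span(1, -2) -> -3  [called from collect_span, line 4]
  collect_span(2, 0) -> -3  [called from shape_report, line 18]
  shape_report([-1, -4, -3, 1, 8]) -> -3  [called from main, line 24]
Origin of each log line:
  1 — main, line 23
  2 — mix_signals, line 11
  3 — shape_report, line 17
A correct fix: line 4: replace `base - acc` with `base + acc`.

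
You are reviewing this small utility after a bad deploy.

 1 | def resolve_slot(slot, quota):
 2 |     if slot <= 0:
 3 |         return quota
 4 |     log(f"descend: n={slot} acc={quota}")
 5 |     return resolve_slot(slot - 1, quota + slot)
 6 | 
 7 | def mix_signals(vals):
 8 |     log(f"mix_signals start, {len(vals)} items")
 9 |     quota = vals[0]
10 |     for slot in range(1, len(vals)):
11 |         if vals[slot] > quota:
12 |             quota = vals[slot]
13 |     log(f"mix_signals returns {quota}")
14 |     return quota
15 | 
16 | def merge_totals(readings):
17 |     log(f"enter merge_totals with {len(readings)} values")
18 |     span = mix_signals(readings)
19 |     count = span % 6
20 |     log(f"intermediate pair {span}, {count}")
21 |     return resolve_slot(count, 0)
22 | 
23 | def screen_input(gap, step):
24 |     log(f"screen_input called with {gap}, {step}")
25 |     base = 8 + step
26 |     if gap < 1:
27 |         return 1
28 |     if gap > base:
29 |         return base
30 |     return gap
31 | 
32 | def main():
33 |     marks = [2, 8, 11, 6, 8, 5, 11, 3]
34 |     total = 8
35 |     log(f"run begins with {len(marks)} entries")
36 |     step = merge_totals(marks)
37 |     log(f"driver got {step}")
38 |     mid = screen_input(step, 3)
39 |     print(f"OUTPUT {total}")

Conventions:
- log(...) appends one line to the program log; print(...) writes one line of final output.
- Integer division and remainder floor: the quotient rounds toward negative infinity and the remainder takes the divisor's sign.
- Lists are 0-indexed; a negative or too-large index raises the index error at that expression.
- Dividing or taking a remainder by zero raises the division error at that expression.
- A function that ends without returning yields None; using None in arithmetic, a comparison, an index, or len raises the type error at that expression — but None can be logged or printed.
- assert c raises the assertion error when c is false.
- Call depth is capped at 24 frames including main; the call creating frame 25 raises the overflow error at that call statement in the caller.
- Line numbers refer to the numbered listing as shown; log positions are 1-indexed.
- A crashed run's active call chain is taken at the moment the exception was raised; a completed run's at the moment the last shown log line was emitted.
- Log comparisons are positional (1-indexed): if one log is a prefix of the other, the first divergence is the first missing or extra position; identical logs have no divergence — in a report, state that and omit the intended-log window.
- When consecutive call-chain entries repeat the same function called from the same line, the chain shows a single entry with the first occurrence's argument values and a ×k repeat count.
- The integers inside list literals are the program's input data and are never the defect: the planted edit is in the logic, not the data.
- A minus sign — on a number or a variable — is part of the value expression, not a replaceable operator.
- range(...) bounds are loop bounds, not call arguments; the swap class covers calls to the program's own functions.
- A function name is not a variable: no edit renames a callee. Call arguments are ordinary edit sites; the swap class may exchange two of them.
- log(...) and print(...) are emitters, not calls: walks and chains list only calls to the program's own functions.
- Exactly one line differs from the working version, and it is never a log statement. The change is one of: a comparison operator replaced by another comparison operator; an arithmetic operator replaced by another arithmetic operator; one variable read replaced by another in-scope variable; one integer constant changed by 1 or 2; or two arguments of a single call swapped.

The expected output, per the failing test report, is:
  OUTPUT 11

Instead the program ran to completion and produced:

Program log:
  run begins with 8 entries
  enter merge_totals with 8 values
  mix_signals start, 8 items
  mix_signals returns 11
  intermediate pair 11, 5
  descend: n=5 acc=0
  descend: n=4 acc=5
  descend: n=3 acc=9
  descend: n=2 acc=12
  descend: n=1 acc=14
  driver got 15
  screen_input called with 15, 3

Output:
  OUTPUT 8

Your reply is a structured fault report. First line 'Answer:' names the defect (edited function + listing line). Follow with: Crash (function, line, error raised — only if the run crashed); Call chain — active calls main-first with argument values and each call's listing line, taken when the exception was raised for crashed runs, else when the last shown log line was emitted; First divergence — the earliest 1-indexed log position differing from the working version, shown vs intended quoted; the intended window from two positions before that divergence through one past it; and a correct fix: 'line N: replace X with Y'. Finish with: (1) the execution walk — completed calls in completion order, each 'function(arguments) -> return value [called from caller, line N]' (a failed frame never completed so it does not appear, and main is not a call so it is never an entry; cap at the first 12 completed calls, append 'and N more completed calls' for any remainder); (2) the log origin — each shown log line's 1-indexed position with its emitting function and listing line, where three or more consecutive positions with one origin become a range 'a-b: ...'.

Answer: the defect is in main at line 39.
Key observation: No log line changed; the fault shows up purely in the output.
Call chain: main -> screen_input(15, 3) (called at line 38).
First divergence: none — the logs agree in full.
Execution walk:
  mix_signals([2, 8, 11, 6, 8, 5, 11, 3]) -> 11  [called from merge_totals, line 18]
  resolve_slot(0, 15) -> 15  [called from resolve_slot, line 5]
  resolve_slot(1, 14) -> 15  [called from resolve_slot, line 5]
  resolve_slot(2, 12) -> 15  [called from resolve_slot, line 5]
  resolve_slot(3, 9) -> 15  [called from resolve_slot, line 5]
  resolve_slot(4, 5) -> 15  [called from resolve_slot, line 5]
  resolve_slot(5, 0) -> 15  [called from merge_totals, line 21]
  merge_totals([2, 8, 11, 6, 8, 5, 11, 3]) -> 15  [called from main, line 36]
  screen_input(15, 3) -> 11  [called from main, line 38]
Log origins:
  1 — main, line 35
  2 — merge_totals, line 17
  3 — mix_signals, line 8
  4 — mix_signals, line 13
  5 — merge_totals, line 20
  6-10 — resolve_slot, line 4
  11 — main, line 37
  12 — screen_input, line 24
A correct fix: line 39: replace `total` with `mid`.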